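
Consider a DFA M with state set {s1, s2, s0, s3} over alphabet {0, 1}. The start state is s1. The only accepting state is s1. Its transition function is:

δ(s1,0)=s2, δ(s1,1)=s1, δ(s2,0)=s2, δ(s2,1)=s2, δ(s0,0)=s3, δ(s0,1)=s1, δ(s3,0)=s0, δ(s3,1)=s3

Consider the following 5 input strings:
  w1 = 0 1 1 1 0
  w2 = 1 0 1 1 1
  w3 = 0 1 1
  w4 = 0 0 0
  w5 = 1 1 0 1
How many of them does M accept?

w1:
  start at s1
  read '0': s1 → s2
  read '1': s2 → s2
  read '1': s2 → s2
  read '1': s2 → s2
  read '0': s2 → s2
  end s2, rejected
w2:
  start at s1
  read '1': s1 → s1
  read '0': s1 → s2
  read '1': s2 → s2
  read '1': s2 → s2
  read '1': s2 → s2
  end s2, rejected
w3:
  start at s1
  read '0': s1 → s2
  read '1': s2 → s2
  read '1': s2 → s2
  end s2, rejected
w4:
  start at s1
  read '0': s1 → s2
  read '0': s2 → s2
  read '0': s2 → s2
  end s2, rejected
w5:
  start at s1
  read '1': s1 → s1
  read '1': s1 → s1
  read '0': s1 → s2
  read '1': s2 → s2
  end s2, rejected

0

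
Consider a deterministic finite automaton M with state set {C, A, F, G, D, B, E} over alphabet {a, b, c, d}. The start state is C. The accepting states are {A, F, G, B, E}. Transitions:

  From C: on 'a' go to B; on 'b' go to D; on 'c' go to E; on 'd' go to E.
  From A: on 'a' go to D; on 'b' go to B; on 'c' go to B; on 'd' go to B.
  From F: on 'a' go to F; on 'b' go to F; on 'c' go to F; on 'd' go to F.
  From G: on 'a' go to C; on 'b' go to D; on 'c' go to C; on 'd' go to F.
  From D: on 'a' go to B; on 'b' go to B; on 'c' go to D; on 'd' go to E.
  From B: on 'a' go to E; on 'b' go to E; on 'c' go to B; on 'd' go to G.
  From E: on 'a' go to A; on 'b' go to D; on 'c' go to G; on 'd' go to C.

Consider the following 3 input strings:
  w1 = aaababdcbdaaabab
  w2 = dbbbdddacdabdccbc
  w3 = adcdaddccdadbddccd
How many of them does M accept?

2

w1: Trace: C -a-> B -a-> E -a-> A -b-> B -a-> E -b-> D -d-> E -c-> G -b-> D -d-> E -a-> A -a-> D -a-> B -b-> E -a-> A -b-> B  → end B, accepted
w2: Trace: C -d-> E -b-> D -b-> B -b-> E -d-> C -d-> E -d-> C -a-> B -c-> B -d-> G -a-> C -b-> D -d-> E -c-> G -c-> C -b-> D -c-> D  → end D, rejected
w3: Trace: C -a-> B -d-> G -c-> C -d-> E -a-> A -d-> B -d-> G -c-> C -c-> E -d-> C -a-> B -d-> G -b-> D -d-> E -d-> C -c-> E -c-> G -d-> F  → end F, accepted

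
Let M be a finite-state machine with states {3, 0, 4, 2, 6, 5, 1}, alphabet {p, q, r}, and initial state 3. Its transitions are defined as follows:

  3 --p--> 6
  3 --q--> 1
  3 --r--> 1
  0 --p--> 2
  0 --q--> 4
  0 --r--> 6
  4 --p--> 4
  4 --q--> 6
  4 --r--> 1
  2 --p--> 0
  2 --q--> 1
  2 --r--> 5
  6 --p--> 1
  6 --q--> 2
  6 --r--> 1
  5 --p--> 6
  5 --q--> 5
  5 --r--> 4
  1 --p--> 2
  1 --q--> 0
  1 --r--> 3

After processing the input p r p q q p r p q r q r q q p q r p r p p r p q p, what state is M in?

Trace: 3 -p-> 6 -r-> 1 -p-> 2 -q-> 1 -q-> 0 -p-> 2 -r-> 5 -p-> 6 -q-> 2 -r-> 5 -q-> 5 -r-> 4 -q-> 6 -q-> 2 -p-> 0 -q-> 4 -r-> 1 -p-> 2 -r-> 5 -p-> 6 -p-> 1 -r-> 3 -p-> 6 -q-> 2 -p-> 0

0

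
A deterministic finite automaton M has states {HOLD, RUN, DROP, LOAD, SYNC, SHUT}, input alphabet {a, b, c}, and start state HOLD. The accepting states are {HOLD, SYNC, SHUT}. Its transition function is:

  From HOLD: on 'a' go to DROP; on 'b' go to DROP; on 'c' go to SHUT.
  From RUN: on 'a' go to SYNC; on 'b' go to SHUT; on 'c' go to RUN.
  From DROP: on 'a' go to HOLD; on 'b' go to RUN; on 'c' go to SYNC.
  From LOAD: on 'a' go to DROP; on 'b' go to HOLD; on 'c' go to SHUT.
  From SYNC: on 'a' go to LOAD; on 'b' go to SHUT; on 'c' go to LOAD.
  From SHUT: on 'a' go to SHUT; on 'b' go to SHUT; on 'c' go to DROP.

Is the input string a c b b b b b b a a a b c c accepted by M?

Trace: HOLD -a-> DROP -c-> SYNC -b-> SHUT -b-> SHUT -b-> SHUT -b-> SHUT -b-> SHUT -b-> SHUT -a-> SHUT -a-> SHUT -a-> SHUT -b-> SHUT -c-> DROP -c-> SYNC
End state SYNC is accepting.

Yes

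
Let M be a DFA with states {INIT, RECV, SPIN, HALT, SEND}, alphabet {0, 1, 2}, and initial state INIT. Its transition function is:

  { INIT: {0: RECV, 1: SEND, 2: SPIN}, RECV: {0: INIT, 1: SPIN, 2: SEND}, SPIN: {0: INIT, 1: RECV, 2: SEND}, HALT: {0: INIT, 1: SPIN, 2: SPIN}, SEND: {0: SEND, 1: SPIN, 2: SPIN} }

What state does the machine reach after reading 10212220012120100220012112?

INIT → SEND → SEND → SPIN → RECV → SEND → SPIN → SEND → SEND → SEND → SPIN → SEND → SPIN → SEND → SEND → SPIN → INIT → RECV → SEND → SPIN → INIT → RECV → SPIN → SEND → SPIN → RECV → SEND

SEND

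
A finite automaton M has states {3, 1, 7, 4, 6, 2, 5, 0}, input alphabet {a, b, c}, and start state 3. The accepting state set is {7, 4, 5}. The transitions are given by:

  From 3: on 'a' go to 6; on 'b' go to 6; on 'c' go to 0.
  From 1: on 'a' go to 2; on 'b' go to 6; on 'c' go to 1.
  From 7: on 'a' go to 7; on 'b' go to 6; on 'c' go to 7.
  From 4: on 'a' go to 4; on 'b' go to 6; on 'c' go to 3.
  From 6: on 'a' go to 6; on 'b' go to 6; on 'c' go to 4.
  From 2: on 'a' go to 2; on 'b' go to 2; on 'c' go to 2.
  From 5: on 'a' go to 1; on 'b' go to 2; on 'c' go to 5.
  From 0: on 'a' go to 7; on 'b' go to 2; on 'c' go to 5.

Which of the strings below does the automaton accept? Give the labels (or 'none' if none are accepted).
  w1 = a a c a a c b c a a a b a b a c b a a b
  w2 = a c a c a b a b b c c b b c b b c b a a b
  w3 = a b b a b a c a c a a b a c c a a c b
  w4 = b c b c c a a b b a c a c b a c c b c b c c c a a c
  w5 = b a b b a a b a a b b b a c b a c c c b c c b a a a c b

w4

w1: 3 → 6 → 6 → 4 → 4 → 4 → 3 → 6 → 4 → 4 → 4 → 4 → 6 → 6 → 6 → 6 → 4 → 6 → 6 → 6 → 6  → end 6, rejected
w2: 3 → 6 → 4 → 4 → 3 → 6 → 6 → 6 → 6 → 6 → 4 → 3 → 6 → 6 → 4 → 6 → 6 → 4 → 6 → 6 → 6 → 6  → end 6, rejected
w3: 3 → 6 → 6 → 6 → 6 → 6 → 6 → 4 → 4 → 3 → 6 → 6 → 6 → 6 → 4 → 3 → 6 → 6 → 4 → 6  → end 6, rejected
w4: 3 → 6 → 4 → 6 → 4 → 3 → 6 → 6 → 6 → 6 → 6 → 4 → 4 → 3 → 6 → 6 → 4 → 3 → 6 → 4 → 6 → 4 → 3 → 0 → 7 → 7 → 7  → end 7, accepted
w5: 3 → 6 → 6 → 6 → 6 → 6 → 6 → 6 → 6 → 6 → 6 → 6 → 6 → 6 → 4 → 6 → 6 → 4 → 3 → 0 → 2 → 2 → 2 → 2 → 2 → 2 → 2 → 2 → 2  → end 2, rejected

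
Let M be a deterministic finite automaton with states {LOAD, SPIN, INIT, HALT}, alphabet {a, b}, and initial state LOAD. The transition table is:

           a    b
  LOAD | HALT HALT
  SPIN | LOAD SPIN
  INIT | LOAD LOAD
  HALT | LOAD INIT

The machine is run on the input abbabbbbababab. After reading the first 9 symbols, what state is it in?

LOAD → HALT → INIT → LOAD → HALT → INIT → LOAD → HALT → INIT → LOAD
After 9 symbols: LOAD.

LOAD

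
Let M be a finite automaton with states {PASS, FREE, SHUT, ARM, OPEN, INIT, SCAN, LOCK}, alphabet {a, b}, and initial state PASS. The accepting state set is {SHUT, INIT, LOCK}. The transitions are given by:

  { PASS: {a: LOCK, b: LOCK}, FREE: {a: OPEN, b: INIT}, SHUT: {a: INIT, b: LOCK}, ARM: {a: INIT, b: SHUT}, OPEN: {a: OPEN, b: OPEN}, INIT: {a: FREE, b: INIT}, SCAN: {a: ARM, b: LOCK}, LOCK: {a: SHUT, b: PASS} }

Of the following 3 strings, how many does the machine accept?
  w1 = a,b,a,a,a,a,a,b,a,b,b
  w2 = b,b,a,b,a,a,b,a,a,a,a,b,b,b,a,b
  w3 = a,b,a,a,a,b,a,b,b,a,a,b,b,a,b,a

w1: PASS → LOCK → PASS → LOCK → SHUT → INIT → FREE → OPEN → OPEN → OPEN → OPEN → OPEN  → end OPEN, rejected
w2: PASS → LOCK → PASS → LOCK → PASS → LOCK → SHUT → LOCK → SHUT → INIT → FREE → OPEN → OPEN → OPEN → OPEN → OPEN → OPEN  → end OPEN, rejected
w3: PASS → LOCK → PASS → LOCK → SHUT → INIT → INIT → FREE → INIT → INIT → FREE → OPEN → OPEN → OPEN → OPEN → OPEN → OPEN  → end OPEN, rejected

0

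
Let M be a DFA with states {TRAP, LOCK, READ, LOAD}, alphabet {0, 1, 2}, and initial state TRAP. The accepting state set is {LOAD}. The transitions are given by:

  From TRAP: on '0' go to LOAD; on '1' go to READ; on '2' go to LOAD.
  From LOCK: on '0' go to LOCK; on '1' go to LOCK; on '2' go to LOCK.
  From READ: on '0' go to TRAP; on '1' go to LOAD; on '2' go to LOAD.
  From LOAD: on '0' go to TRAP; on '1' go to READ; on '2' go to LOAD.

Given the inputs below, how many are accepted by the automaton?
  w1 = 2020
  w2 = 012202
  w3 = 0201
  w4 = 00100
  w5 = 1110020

w1:
  start at TRAP
  read '2': TRAP → LOAD
  read '0': LOAD → TRAP
  read '2': TRAP → LOAD
  read '0': LOAD → TRAP
  end TRAP, rejected
w2:
  start at TRAP
  read '0': TRAP → LOAD
  read '1': LOAD → READ
  read '2': READ → LOAD
  read '2': LOAD → LOAD
  read '0': LOAD → TRAP
  read '2': TRAP → LOAD
  end LOAD, accepted
w3:
  start at TRAP
  read '0': TRAP → LOAD
  read '2': LOAD → LOAD
  read '0': LOAD → TRAP
  read '1': TRAP → READ
  end READ, rejected
w4:
  start at TRAP
  read '0': TRAP → LOAD
  read '0': LOAD → TRAP
  read '1': TRAP → READ
  read '0': READ → TRAP
  read '0': TRAP → LOAD
  end LOAD, accepted
w5:
  start at TRAP
  read '1': TRAP → READ
  read '1': READ → LOAD
  read '1': LOAD → READ
  read '0': READ → TRAP
  read '0': TRAP → LOAD
  read '2': LOAD → LOAD
  read '0': LOAD → TRAP
  end TRAP, rejected

2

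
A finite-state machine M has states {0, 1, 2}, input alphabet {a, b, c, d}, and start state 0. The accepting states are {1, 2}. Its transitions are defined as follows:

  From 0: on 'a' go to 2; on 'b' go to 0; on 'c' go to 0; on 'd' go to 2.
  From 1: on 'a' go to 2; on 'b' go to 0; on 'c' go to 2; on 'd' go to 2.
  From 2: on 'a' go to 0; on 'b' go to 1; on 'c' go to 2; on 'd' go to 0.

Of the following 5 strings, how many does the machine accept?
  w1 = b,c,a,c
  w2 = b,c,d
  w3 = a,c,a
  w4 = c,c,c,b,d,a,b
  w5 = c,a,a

w1: Trace: 0 -b-> 0 -c-> 0 -a-> 2 -c-> 2  → end 2, accepted
w2: Trace: 0 -b-> 0 -c-> 0 -d-> 2  → end 2, accepted
w3: Trace: 0 -a-> 2 -c-> 2 -a-> 0  → end 0, rejected
w4: Trace: 0 -c-> 0 -c-> 0 -c-> 0 -b-> 0 -d-> 2 -a-> 0 -b-> 0  → end 0, rejected
w5: Trace: 0 -c-> 0 -a-> 2 -a-> 0  → end 0, rejected

2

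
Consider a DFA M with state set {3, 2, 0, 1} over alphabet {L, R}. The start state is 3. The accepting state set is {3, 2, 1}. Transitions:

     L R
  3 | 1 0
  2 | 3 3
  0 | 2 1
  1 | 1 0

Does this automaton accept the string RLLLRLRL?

3 → 0 → 2 → 3 → 1 → 0 → 2 → 3 → 1
End state 1 is accepting.

Yes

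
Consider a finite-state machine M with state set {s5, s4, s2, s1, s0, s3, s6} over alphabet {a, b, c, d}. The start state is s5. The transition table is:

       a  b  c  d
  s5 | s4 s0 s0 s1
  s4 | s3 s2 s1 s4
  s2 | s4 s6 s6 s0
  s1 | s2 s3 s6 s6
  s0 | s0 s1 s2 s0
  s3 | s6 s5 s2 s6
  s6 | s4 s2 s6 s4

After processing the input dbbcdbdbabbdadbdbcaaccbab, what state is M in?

s2

Trace: s5 -d-> s1 -b-> s3 -b-> s5 -c-> s0 -d-> s0 -b-> s1 -d-> s6 -b-> s2 -a-> s4 -b-> s2 -b-> s6 -d-> s4 -a-> s3 -d-> s6 -b-> s2 -d-> s0 -b-> s1 -c-> s6 -a-> s4 -a-> s3 -c-> s2 -c-> s6 -b-> s2 -a-> s4 -b-> s2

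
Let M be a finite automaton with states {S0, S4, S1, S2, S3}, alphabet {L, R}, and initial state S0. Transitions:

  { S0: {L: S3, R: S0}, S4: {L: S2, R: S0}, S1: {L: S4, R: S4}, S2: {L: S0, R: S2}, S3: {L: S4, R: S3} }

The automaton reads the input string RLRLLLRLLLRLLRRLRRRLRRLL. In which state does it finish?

S0 → S0 → S3 → S3 → S4 → S2 → S0 → S0 → S3 → S4 → S2 → S2 → S0 → S3 → S3 → S3 → S4 → S0 → S0 → S0 → S3 → S3 → S3 → S4 → S2

S2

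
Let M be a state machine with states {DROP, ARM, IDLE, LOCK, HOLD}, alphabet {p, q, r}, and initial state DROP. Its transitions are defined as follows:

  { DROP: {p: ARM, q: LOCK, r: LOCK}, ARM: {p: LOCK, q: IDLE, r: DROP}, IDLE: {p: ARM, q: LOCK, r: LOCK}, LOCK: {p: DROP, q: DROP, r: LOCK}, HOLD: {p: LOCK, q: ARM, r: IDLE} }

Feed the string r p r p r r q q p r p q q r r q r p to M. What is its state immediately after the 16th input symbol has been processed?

DROP → LOCK → DROP → LOCK → DROP → LOCK → LOCK → DROP → LOCK → DROP → LOCK → DROP → LOCK → DROP → LOCK → LOCK → DROP
After 16 symbols: DROP.

DROP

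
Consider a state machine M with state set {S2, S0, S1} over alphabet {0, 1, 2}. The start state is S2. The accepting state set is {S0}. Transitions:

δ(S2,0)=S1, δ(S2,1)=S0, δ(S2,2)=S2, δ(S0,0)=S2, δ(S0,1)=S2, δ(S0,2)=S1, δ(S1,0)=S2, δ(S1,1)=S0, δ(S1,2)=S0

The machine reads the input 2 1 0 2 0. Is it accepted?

No

Trace: S2 -2-> S2 -1-> S0 -0-> S2 -2-> S2 -0-> S1
End state S1 is not accepting.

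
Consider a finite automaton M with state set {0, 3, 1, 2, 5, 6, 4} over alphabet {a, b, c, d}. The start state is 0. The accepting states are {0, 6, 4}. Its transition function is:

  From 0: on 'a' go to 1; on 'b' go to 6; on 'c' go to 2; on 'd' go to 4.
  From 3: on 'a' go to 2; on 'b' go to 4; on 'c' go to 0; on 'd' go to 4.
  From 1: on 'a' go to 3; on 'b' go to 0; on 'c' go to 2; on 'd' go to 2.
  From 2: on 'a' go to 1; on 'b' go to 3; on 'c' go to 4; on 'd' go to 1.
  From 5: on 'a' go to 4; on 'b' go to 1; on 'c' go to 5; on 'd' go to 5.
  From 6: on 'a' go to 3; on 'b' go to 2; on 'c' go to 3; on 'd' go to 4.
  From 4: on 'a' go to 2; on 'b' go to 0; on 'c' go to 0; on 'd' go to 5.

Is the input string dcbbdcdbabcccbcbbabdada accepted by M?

start at 0
read 'd': 0 → 4
read 'c': 4 → 0
read 'b': 0 → 6
read 'b': 6 → 2
read 'd': 2 → 1
read 'c': 1 → 2
read 'd': 2 → 1
read 'b': 1 → 0
read 'a': 0 → 1
read 'b': 1 → 0
read 'c': 0 → 2
read 'c': 2 → 4
read 'c': 4 → 0
read 'b': 0 → 6
read 'c': 6 → 3
read 'b': 3 → 4
read 'b': 4 → 0
read 'a': 0 → 1
read 'b': 1 → 0
read 'd': 0 → 4
read 'a': 4 → 2
read 'd': 2 → 1
read 'a': 1 → 3
End state 3 is not accepting.

No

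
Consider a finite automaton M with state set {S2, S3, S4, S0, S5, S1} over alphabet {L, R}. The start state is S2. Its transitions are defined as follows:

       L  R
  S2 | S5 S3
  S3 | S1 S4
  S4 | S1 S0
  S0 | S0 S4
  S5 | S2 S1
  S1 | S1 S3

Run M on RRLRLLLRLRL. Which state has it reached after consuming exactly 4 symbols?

S3

start at S2
read 'R': S2 → S3
read 'R': S3 → S4
read 'L': S4 → S1
read 'R': S1 → S3
After 4 symbols: S3.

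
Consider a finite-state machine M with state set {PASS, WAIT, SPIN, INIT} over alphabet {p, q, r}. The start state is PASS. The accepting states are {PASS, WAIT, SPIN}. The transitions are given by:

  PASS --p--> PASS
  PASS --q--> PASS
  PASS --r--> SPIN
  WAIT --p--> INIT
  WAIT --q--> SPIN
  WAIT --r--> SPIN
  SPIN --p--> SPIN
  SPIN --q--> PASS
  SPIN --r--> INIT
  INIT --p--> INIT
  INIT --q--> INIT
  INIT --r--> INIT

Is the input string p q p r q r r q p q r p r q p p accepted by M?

No

PASS → PASS → PASS → PASS → SPIN → PASS → SPIN → INIT → INIT → INIT → INIT → INIT → INIT → INIT → INIT → INIT → INIT
End state INIT is not accepting.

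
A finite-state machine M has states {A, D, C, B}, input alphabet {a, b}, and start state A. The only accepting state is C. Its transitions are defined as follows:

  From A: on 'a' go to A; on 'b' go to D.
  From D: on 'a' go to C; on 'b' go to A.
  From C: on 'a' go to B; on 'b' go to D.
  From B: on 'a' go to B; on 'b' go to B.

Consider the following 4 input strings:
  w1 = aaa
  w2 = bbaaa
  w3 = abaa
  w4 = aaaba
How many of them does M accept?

w1: Trace: A -a-> A -a-> A -a-> A  → end A, rejected
w2: Trace: A -b-> D -b-> A -a-> A -a-> A -a-> A  → end A, rejected
w3: Trace: A -a-> A -b-> D -a-> C -a-> B  → end B, rejected
w4: Trace: A -a-> A -a-> A -a-> A -b-> D -a-> C  → end C, accepted

1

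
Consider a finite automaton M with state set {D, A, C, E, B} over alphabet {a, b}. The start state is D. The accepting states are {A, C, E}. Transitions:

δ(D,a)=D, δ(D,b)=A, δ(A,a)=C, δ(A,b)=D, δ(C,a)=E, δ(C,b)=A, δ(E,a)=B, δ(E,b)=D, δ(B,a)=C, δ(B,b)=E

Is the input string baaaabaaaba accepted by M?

D → A → C → E → B → C → A → C → E → B → E → B
End state B is not accepting.

No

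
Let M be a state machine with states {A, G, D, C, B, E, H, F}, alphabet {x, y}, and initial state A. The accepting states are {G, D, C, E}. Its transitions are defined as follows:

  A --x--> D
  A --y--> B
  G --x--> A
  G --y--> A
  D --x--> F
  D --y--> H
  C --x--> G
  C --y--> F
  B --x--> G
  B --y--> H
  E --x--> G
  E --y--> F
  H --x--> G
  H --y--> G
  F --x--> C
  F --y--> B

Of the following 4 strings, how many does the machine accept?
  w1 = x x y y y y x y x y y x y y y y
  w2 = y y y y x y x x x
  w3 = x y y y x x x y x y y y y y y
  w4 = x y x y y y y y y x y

2

w1: Trace: A -x-> D -x-> F -y-> B -y-> H -y-> G -y-> A -x-> D -y-> H -x-> G -y-> A -y-> B -x-> G -y-> A -y-> B -y-> H -y-> G  → end G, accepted
w2: Trace: A -y-> B -y-> H -y-> G -y-> A -x-> D -y-> H -x-> G -x-> A -x-> D  → end D, accepted
w3: Trace: A -x-> D -y-> H -y-> G -y-> A -x-> D -x-> F -x-> C -y-> F -x-> C -y-> F -y-> B -y-> H -y-> G -y-> A -y-> B  → end B, rejected
w4: Trace: A -x-> D -y-> H -x-> G -y-> A -y-> B -y-> H -y-> G -y-> A -y-> B -x-> G -y-> A  → end A, rejected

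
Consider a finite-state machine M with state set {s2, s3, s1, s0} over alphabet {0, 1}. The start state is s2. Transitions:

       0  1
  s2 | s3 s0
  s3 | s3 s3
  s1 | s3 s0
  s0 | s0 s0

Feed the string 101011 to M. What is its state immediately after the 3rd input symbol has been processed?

s0

Trace: s2 -1-> s0 -0-> s0 -1-> s0
After 3 symbols: s0.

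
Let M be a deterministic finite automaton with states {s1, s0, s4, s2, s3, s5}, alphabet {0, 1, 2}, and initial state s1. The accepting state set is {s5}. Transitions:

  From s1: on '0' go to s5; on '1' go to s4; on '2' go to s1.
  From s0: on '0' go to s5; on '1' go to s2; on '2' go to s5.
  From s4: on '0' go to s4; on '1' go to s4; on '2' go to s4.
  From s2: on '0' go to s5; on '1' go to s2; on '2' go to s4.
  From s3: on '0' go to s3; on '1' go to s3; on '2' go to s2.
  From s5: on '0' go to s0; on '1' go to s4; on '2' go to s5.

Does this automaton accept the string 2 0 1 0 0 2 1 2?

No

Trace: s1 -2-> s1 -0-> s5 -1-> s4 -0-> s4 -0-> s4 -2-> s4 -1-> s4 -2-> s4
End state s4 is not accepting.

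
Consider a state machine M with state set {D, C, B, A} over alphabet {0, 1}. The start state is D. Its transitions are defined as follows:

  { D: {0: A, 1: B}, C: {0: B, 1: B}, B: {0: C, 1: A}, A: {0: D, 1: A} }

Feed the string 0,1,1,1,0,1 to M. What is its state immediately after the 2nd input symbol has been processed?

A

D → A → A
After 2 symbols: A.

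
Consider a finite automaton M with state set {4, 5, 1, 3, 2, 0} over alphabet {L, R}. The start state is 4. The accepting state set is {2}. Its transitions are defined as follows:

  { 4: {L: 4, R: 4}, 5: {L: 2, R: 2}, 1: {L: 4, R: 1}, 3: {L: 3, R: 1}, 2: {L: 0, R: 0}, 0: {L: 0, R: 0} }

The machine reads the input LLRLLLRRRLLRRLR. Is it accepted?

Trace: 4 -L-> 4 -L-> 4 -R-> 4 -L-> 4 -L-> 4 -L-> 4 -R-> 4 -R-> 4 -R-> 4 -L-> 4 -L-> 4 -R-> 4 -R-> 4 -L-> 4 -R-> 4
End state 4 is not accepting.

No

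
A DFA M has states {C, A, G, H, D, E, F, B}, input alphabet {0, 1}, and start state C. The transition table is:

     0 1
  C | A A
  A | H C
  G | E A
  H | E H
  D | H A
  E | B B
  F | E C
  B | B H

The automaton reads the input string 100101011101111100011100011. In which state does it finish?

start at C
read '1': C → A
read '0': A → H
read '0': H → E
read '1': E → B
read '0': B → B
read '1': B → H
read '0': H → E
read '1': E → B
read '1': B → H
read '1': H → H
read '0': H → E
read '1': E → B
read '1': B → H
read '1': H → H
read '1': H → H
read '1': H → H
read '0': H → E
read '0': E → B
read '0': B → B
read '1': B → H
read '1': H → H
read '1': H → H
read '0': H → E
read '0': E → B
read '0': B → B
read '1': B → H
read '1': H → H

H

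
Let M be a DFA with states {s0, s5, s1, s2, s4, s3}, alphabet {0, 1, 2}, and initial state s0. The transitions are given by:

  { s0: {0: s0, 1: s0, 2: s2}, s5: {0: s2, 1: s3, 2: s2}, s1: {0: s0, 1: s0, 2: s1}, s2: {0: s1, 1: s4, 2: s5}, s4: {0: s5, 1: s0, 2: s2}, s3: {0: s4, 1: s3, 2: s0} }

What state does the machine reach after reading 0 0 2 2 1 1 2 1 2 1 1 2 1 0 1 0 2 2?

start at s0
read '0': s0 → s0
read '0': s0 → s0
read '2': s0 → s2
read '2': s2 → s5
read '1': s5 → s3
read '1': s3 → s3
read '2': s3 → s0
read '1': s0 → s0
read '2': s0 → s2
read '1': s2 → s4
read '1': s4 → s0
read '2': s0 → s2
read '1': s2 → s4
read '0': s4 → s5
read '1': s5 → s3
read '0': s3 → s4
read '2': s4 → s2
read '2': s2 → s5

s5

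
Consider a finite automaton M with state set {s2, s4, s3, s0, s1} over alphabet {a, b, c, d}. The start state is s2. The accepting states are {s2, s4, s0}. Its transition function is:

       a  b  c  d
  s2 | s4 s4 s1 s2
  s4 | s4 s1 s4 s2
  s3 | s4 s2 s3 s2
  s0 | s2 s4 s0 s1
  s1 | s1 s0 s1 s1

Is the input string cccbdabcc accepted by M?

Trace: s2 -c-> s1 -c-> s1 -c-> s1 -b-> s0 -d-> s1 -a-> s1 -b-> s0 -c-> s0 -c-> s0
End state s0 is accepting.

Yes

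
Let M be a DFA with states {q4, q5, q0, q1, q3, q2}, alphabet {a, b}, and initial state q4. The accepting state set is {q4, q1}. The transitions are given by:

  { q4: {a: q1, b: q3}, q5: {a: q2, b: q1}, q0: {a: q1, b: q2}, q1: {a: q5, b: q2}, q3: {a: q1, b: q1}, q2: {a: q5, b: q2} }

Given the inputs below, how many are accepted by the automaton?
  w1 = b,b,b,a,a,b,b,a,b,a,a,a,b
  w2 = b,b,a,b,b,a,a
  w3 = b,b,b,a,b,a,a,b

1

w1: Trace: q4 -b-> q3 -b-> q1 -b-> q2 -a-> q5 -a-> q2 -b-> q2 -b-> q2 -a-> q5 -b-> q1 -a-> q5 -a-> q2 -a-> q5 -b-> q1  → end q1, accepted
w2: Trace: q4 -b-> q3 -b-> q1 -a-> q5 -b-> q1 -b-> q2 -a-> q5 -a-> q2  → end q2, rejected
w3: Trace: q4 -b-> q3 -b-> q1 -b-> q2 -a-> q5 -b-> q1 -a-> q5 -a-> q2 -b-> q2  → end q2, rejected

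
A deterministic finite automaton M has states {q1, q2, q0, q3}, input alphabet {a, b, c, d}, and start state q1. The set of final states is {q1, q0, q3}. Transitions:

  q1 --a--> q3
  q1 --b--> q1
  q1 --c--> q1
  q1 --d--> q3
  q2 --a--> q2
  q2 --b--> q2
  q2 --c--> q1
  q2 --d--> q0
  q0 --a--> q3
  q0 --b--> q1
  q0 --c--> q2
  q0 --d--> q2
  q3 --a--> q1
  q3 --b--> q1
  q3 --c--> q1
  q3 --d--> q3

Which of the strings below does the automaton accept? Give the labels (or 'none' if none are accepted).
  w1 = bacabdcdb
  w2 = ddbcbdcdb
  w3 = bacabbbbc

w1:
  start at q1
  read 'b': q1 → q1
  read 'a': q1 → q3
  read 'c': q3 → q1
  read 'a': q1 → q3
  read 'b': q3 → q1
  read 'd': q1 → q3
  read 'c': q3 → q1
  read 'd': q1 → q3
  read 'b': q3 → q1
  end q1, accepted
w2:
  start at q1
  read 'd': q1 → q3
  read 'd': q3 → q3
  read 'b': q3 → q1
  read 'c': q1 → q1
  read 'b': q1 → q1
  read 'd': q1 → q3
  read 'c': q3 → q1
  read 'd': q1 → q3
  read 'b': q3 → q1
  end q1, accepted
w3:
  start at q1
  read 'b': q1 → q1
  read 'a': q1 → q3
  read 'c': q3 → q1
  read 'a': q1 → q3
  read 'b': q3 → q1
  read 'b': q1 → q1
  read 'b': q1 → q1
  read 'b': q1 → q1
  read 'c': q1 → q1
  end q1, accepted

w1, w2, w3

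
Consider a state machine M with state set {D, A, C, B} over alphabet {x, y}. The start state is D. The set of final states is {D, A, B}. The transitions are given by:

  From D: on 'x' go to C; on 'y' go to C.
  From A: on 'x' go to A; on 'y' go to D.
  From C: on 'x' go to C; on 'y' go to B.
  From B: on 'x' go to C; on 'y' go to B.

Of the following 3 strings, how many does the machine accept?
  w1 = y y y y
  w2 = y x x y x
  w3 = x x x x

w1: D → C → B → B → B  → end B, accepted
w2: D → C → C → C → B → C  → end C, rejected
w3: D → C → C → C → C  → end C, rejected

1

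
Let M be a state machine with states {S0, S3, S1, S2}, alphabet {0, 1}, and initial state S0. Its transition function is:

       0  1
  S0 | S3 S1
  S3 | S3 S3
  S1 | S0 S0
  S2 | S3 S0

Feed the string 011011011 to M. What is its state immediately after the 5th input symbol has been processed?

start at S0
read '0': S0 → S3
read '1': S3 → S3
read '1': S3 → S3
read '0': S3 → S3
read '1': S3 → S3
After 5 symbols: S3.

S3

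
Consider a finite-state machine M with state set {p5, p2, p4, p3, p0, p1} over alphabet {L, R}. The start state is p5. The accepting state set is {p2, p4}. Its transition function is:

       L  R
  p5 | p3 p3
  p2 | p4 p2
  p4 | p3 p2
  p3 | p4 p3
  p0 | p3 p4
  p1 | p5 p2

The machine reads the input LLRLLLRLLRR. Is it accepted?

Trace: p5 -L-> p3 -L-> p4 -R-> p2 -L-> p4 -L-> p3 -L-> p4 -R-> p2 -L-> p4 -L-> p3 -R-> p3 -R-> p3
End state p3 is not accepting.

No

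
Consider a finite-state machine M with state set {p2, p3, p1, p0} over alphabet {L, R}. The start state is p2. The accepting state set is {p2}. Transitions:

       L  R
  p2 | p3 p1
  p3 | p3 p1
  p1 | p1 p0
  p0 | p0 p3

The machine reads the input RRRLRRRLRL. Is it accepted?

Trace: p2 -R-> p1 -R-> p0 -R-> p3 -L-> p3 -R-> p1 -R-> p0 -R-> p3 -L-> p3 -R-> p1 -L-> p1
End state p1 is not accepting.

No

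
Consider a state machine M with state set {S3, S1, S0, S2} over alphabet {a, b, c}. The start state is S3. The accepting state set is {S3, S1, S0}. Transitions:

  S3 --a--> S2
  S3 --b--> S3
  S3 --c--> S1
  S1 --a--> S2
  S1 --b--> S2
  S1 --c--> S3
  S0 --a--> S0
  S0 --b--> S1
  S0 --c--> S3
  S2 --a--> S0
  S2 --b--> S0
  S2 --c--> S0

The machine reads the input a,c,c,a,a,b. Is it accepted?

Yes

Trace: S3 -a-> S2 -c-> S0 -c-> S3 -a-> S2 -a-> S0 -b-> S1
End state S1 is accepting.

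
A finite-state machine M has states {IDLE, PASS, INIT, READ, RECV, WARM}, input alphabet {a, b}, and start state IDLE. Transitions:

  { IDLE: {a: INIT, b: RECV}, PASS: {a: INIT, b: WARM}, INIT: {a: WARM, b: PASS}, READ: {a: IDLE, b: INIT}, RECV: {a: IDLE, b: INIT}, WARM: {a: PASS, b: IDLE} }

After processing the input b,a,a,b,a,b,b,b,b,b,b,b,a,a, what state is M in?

INIT

Trace: IDLE -b-> RECV -a-> IDLE -a-> INIT -b-> PASS -a-> INIT -b-> PASS -b-> WARM -b-> IDLE -b-> RECV -b-> INIT -b-> PASS -b-> WARM -a-> PASS -a-> INIT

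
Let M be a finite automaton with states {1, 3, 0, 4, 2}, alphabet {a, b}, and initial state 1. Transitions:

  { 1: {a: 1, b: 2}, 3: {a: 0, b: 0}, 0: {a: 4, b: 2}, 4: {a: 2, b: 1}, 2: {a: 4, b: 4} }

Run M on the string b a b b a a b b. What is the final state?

1 → 2 → 4 → 1 → 2 → 4 → 2 → 4 → 1

1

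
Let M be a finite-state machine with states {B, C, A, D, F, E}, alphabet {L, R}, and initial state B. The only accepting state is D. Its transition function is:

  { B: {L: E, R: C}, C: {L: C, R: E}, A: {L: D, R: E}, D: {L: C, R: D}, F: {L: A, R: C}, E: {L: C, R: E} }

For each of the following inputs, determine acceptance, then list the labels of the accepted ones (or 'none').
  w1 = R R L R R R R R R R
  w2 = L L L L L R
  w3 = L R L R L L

none

w1: Trace: B -R-> C -R-> E -L-> C -R-> E -R-> E -R-> E -R-> E -R-> E -R-> E -R-> E  → end E, rejected
w2: Trace: B -L-> E -L-> C -L-> C -L-> C -L-> C -R-> E  → end E, rejected
w3: Trace: B -L-> E -R-> E -L-> C -R-> E -L-> C -L-> C  → end C, rejected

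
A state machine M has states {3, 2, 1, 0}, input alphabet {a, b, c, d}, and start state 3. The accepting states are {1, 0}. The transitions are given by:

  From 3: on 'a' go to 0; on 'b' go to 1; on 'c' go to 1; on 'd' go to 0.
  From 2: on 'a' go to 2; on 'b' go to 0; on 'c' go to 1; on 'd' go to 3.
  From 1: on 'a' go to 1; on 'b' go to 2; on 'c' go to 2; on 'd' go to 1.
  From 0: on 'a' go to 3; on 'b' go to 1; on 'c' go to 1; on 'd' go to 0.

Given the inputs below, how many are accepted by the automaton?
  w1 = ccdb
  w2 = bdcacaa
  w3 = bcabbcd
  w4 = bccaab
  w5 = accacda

3

w1: 3 → 1 → 2 → 3 → 1  → end 1, accepted
w2: 3 → 1 → 1 → 2 → 2 → 1 → 1 → 1  → end 1, accepted
w3: 3 → 1 → 2 → 2 → 0 → 1 → 2 → 3  → end 3, rejected
w4: 3 → 1 → 2 → 1 → 1 → 1 → 2  → end 2, rejected
w5: 3 → 0 → 1 → 2 → 2 → 1 → 1 → 1  → end 1, accepted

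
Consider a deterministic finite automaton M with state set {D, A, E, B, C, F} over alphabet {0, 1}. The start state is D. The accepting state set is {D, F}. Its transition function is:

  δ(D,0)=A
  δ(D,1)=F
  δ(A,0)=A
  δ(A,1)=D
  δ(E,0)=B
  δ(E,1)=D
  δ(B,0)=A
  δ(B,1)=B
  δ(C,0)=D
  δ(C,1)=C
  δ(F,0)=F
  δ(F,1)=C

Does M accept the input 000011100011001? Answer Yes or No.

D → A → A → A → A → D → F → C → D → A → A → D → F → F → F → C
End state C is not accepting.

No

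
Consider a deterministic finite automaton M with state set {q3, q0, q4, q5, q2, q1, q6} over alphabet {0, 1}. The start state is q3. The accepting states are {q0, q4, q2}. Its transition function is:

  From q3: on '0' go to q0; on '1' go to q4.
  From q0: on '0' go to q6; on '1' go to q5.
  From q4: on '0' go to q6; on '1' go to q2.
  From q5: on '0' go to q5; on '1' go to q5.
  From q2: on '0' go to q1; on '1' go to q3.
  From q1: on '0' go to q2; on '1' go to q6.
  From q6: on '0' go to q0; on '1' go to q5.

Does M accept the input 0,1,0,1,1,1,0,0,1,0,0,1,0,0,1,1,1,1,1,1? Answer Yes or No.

q3 → q0 → q5 → q5 → q5 → q5 → q5 → q5 → q5 → q5 → q5 → q5 → q5 → q5 → q5 → q5 → q5 → q5 → q5 → q5 → q5
End state q5 is not accepting.

No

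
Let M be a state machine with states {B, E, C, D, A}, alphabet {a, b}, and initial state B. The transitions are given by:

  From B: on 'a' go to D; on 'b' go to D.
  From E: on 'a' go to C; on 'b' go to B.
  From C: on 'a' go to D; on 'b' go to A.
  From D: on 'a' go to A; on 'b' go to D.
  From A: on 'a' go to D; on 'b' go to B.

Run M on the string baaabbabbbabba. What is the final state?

B → D → A → D → A → B → D → A → B → D → D → A → B → D → A

A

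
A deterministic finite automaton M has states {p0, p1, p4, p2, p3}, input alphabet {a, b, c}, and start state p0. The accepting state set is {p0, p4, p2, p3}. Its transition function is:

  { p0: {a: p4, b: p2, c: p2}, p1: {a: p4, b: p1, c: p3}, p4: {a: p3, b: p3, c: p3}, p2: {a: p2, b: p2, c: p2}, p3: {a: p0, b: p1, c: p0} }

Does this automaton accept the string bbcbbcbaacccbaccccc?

Yes

p0 → p2 → p2 → p2 → p2 → p2 → p2 → p2 → p2 → p2 → p2 → p2 → p2 → p2 → p2 → p2 → p2 → p2 → p2 → p2
End state p2 is accepting.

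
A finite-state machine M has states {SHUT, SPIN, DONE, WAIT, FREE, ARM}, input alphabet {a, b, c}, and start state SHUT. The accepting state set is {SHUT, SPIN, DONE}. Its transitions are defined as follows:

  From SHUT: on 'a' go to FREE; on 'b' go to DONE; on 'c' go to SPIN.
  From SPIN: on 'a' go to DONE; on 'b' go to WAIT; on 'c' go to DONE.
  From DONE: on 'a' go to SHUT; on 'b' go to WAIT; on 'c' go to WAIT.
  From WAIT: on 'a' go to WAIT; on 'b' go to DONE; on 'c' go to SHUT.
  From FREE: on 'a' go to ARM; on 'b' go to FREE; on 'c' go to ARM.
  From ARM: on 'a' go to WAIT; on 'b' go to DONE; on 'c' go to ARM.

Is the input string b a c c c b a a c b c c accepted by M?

SHUT → DONE → SHUT → SPIN → DONE → WAIT → DONE → SHUT → FREE → ARM → DONE → WAIT → SHUT
End state SHUT is accepting.

Yes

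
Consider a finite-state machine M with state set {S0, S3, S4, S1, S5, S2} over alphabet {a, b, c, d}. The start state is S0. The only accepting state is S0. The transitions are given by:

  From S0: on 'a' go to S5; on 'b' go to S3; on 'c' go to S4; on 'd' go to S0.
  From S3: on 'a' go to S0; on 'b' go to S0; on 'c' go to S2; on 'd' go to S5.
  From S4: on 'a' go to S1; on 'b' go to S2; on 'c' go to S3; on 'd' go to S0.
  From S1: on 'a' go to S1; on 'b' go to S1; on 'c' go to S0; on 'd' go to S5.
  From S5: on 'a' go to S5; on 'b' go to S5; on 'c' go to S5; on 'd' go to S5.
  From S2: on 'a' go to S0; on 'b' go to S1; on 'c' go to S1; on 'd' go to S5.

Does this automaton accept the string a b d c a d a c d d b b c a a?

start at S0
read 'a': S0 → S5
read 'b': S5 → S5
read 'd': S5 → S5
read 'c': S5 → S5
read 'a': S5 → S5
read 'd': S5 → S5
read 'a': S5 → S5
read 'c': S5 → S5
read 'd': S5 → S5
read 'd': S5 → S5
read 'b': S5 → S5
read 'b': S5 → S5
read 'c': S5 → S5
read 'a': S5 → S5
read 'a': S5 → S5
End state S5 is not accepting.

No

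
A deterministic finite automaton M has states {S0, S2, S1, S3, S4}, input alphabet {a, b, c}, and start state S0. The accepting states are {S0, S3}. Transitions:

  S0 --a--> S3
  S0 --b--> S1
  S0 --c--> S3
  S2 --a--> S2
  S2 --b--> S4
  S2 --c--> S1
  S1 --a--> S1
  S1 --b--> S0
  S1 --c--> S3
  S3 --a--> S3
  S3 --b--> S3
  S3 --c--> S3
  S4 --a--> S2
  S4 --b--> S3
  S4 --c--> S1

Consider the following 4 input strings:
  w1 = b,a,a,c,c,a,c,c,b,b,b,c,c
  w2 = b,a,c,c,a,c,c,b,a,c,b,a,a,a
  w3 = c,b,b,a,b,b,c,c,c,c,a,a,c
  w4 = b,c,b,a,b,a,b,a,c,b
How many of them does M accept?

4

w1: S0 → S1 → S1 → S1 → S3 → S3 → S3 → S3 → S3 → S3 → S3 → S3 → S3 → S3  → end S3, accepted
w2: S0 → S1 → S1 → S3 → S3 → S3 → S3 → S3 → S3 → S3 → S3 → S3 → S3 → S3 → S3  → end S3, accepted
w3: S0 → S3 → S3 → S3 → S3 → S3 → S3 → S3 → S3 → S3 → S3 → S3 → S3 → S3  → end S3, accepted
w4: S0 → S1 → S3 → S3 → S3 → S3 → S3 → S3 → S3 → S3 → S3  → end S3, accepted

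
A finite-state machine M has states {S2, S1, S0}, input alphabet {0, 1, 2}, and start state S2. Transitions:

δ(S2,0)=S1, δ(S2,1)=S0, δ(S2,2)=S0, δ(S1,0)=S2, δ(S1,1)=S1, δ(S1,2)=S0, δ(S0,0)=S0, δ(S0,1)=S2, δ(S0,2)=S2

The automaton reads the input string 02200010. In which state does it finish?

Trace: S2 -0-> S1 -2-> S0 -2-> S2 -0-> S1 -0-> S2 -0-> S1 -1-> S1 -0-> S2

S2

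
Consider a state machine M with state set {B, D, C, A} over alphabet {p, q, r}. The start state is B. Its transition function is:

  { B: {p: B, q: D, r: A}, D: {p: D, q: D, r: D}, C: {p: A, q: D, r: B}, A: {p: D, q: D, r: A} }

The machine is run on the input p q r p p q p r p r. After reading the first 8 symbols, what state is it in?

start at B
read 'p': B → B
read 'q': B → D
read 'r': D → D
read 'p': D → D
read 'p': D → D
read 'q': D → D
read 'p': D → D
read 'r': D → D
After 8 symbols: D.

D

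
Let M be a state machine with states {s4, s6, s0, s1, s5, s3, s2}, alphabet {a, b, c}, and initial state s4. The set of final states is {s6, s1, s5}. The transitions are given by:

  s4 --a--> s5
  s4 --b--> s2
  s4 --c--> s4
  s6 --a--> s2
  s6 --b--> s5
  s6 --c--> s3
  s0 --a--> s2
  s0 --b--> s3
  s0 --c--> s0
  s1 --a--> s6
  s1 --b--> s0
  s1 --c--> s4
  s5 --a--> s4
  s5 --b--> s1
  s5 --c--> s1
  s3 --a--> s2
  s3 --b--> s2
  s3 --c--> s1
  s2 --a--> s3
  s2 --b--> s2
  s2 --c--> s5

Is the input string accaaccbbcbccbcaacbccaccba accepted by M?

No

start at s4
read 'a': s4 → s5
read 'c': s5 → s1
read 'c': s1 → s4
read 'a': s4 → s5
read 'a': s5 → s4
read 'c': s4 → s4
read 'c': s4 → s4
read 'b': s4 → s2
read 'b': s2 → s2
read 'c': s2 → s5
read 'b': s5 → s1
read 'c': s1 → s4
read 'c': s4 → s4
read 'b': s4 → s2
read 'c': s2 → s5
read 'a': s5 → s4
read 'a': s4 → s5
read 'c': s5 → s1
read 'b': s1 → s0
read 'c': s0 → s0
read 'c': s0 → s0
read 'a': s0 → s2
read 'c': s2 → s5
read 'c': s5 → s1
read 'b': s1 → s0
read 'a': s0 → s2
End state s2 is not accepting.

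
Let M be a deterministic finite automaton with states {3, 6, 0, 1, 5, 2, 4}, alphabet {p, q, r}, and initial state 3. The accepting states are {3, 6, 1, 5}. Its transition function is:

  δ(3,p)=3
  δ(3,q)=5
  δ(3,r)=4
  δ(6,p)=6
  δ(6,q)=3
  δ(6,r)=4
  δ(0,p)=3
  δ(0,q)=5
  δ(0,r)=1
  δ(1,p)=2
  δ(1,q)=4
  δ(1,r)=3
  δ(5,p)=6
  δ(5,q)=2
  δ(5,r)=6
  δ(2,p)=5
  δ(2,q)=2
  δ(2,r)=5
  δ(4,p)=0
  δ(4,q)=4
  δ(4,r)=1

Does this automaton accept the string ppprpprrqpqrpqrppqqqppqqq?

3 → 3 → 3 → 3 → 4 → 0 → 3 → 4 → 1 → 4 → 0 → 5 → 6 → 6 → 3 → 4 → 0 → 3 → 5 → 2 → 2 → 5 → 6 → 3 → 5 → 2
End state 2 is not accepting.

No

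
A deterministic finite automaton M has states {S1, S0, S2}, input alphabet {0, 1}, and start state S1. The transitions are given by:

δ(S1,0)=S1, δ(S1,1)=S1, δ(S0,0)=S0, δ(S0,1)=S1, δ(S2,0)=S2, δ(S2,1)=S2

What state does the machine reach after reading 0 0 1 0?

S1 → S1 → S1 → S1 → S1

S1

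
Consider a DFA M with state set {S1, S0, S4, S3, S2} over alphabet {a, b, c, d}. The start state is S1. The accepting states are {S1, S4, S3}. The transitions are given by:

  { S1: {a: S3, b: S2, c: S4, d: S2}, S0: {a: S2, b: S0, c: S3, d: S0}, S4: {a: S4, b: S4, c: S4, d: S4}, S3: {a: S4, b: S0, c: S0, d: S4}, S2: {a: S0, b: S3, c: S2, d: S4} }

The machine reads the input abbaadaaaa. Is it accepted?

start at S1
read 'a': S1 → S3
read 'b': S3 → S0
read 'b': S0 → S0
read 'a': S0 → S2
read 'a': S2 → S0
read 'd': S0 → S0
read 'a': S0 → S2
read 'a': S2 → S0
read 'a': S0 → S2
read 'a': S2 → S0
End state S0 is not accepting.

No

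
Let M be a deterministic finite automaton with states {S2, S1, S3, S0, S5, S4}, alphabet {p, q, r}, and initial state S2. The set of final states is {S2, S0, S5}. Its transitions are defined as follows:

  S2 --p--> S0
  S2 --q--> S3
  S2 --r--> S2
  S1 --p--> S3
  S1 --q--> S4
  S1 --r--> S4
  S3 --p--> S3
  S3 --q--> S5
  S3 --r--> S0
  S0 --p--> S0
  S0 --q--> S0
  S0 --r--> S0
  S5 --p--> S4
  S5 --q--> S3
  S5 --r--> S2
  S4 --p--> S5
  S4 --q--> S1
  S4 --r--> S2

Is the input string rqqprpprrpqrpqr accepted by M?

Trace: S2 -r-> S2 -q-> S3 -q-> S5 -p-> S4 -r-> S2 -p-> S0 -p-> S0 -r-> S0 -r-> S0 -p-> S0 -q-> S0 -r-> S0 -p-> S0 -q-> S0 -r-> S0
End state S0 is accepting.

Yes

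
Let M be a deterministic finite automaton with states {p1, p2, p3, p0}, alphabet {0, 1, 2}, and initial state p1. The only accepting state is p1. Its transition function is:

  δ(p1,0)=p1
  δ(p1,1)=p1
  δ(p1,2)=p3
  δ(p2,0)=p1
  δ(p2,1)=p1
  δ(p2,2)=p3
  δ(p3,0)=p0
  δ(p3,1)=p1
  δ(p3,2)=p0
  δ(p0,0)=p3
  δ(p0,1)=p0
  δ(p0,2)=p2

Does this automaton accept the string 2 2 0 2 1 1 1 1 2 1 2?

No

Trace: p1 -2-> p3 -2-> p0 -0-> p3 -2-> p0 -1-> p0 -1-> p0 -1-> p0 -1-> p0 -2-> p2 -1-> p1 -2-> p3
End state p3 is not accepting.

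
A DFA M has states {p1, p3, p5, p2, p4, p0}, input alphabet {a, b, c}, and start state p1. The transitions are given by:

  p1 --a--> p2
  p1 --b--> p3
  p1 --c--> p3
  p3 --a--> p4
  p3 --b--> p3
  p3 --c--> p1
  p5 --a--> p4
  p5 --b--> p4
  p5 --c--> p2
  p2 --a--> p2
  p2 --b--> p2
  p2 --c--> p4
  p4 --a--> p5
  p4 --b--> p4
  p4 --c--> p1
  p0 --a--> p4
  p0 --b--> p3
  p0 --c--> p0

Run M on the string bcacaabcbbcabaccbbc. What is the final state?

start at p1
read 'b': p1 → p3
read 'c': p3 → p1
read 'a': p1 → p2
read 'c': p2 → p4
read 'a': p4 → p5
read 'a': p5 → p4
read 'b': p4 → p4
read 'c': p4 → p1
read 'b': p1 → p3
read 'b': p3 → p3
read 'c': p3 → p1
read 'a': p1 → p2
read 'b': p2 → p2
read 'a': p2 → p2
read 'c': p2 → p4
read 'c': p4 → p1
read 'b': p1 → p3
read 'b': p3 → p3
read 'c': p3 → p1

p1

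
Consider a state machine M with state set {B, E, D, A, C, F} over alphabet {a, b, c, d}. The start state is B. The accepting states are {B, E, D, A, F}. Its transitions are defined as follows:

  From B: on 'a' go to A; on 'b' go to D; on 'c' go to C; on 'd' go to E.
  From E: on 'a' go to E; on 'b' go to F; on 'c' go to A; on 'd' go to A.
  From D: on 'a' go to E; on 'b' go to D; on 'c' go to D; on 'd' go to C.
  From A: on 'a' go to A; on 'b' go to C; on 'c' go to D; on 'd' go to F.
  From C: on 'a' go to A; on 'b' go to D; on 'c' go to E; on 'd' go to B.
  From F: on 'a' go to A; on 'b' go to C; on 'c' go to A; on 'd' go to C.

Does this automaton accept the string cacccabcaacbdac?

Yes

start at B
read 'c': B → C
read 'a': C → A
read 'c': A → D
read 'c': D → D
read 'c': D → D
read 'a': D → E
read 'b': E → F
read 'c': F → A
read 'a': A → A
read 'a': A → A
read 'c': A → D
read 'b': D → D
read 'd': D → C
read 'a': C → A
read 'c': A → D
End state D is accepting.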